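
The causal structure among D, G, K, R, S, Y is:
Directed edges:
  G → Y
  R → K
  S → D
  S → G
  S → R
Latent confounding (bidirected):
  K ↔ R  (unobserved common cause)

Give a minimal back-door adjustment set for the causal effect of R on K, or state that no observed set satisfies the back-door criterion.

R→K: no observed back-door set.

desc(R)\{R}={K}; candidates ⊆ {D,G,S,Y}.
R↔K: latent back-door arc(s) into R.
size 0: {}; under {} R still reaches {D,G,K,S,Y} ∋ K.
size 1: {D}, {G}, {S} …(+1); under {D} R still reaches {G,K,S,Y} ∋ K.
size 2: {D,G}, {D,S}, {D,Y} …(+3); under {D,G} R still reaches {K,S} ∋ K.
R↔K cannot be blocked by any observed set — no back-door set.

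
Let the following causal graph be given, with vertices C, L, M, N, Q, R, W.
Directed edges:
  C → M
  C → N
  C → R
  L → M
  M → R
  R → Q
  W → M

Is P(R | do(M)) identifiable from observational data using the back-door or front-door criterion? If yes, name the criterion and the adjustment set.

desc(M)\{M}={Q,R}; candidates ⊆ {C,L,N,W}.
size 0: {}; under {} M still reaches {C,L,N,Q,R,W} ∋ R.
{C}: M⊥R given {C} in G with M→· removed — back-door holds.
P(R|do(M)) = Σ_{C} P(R|M,C)·P(C).

P(R|do(M)): backdoor, adjust for {C}.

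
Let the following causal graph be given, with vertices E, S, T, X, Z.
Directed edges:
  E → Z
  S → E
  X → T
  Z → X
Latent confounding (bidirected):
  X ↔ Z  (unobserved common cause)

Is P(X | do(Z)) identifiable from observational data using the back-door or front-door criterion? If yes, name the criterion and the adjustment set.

P(X|do(Z)): not identifiable (no BD/FD set).

desc(Z)\{Z}={T,X}; candidates ⊆ {E,S}.
Z↔X: latent back-door arc(s) into Z.
size 0: {}; under {} Z still reaches {E,S,T,X} ∋ X.
size 1: {E}, {S}; under {E} Z still reaches {T,X} ∋ X.
size 2: {E,S}; under {E,S} Z still reaches {T,X} ∋ X.
Z↔X cannot be blocked by any observed set — no back-door set.
No mediator lies on a directed Z→…→X path.
Neither criterion identifies P(X|do(Z)) in this graph.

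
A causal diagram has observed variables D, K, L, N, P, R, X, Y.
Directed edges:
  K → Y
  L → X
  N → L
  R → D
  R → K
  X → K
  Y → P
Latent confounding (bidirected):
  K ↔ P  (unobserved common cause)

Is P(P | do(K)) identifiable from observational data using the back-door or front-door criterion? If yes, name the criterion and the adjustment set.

desc(K)\{K}={P,Y}; candidates ⊆ {D,L,N,R,X}.
K↔P: latent back-door arc(s) into K.
size 0: {}; under {} K still reaches {D,L,N,P,R,X} ∋ P.
size 1: {D}, {L}, {N} …(+2); under {D} K still reaches {L,N,P,R,X} ∋ P.
size 2: {D,L}, {D,N}, {D,R} …(+7); under {D,L} K still reaches {P,R,X} ∋ P.
K↔P cannot be blocked by any observed set — no back-door set.
{Y}: (i) intercepts every directed K→P path; (ii) no back-door K→{Y}; (iii) {K} blocks every back-door {Y}→P. Front-door holds.
P(P|do(K)) = Σ_{Y} P(Y|K) Σ_{K'} P(P|Y,K')P(K').

P(P|do(K)): frontdoor, adjust for {Y}.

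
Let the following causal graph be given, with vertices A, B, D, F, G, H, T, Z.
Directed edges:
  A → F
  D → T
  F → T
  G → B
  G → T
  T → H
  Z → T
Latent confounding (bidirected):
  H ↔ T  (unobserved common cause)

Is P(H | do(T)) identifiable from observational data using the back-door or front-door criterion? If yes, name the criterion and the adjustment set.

P(H|do(T)): not identifiable (no BD/FD set).

desc(T)\{T}={H}; candidates ⊆ {A,B,D,F,G,Z}.
T↔H: latent back-door arc(s) into T.
size 0: {}; under {} T still reaches {A,B,D,F,G,H,Z} ∋ H.
size 1: {A}, {B}, {D} …(+3); under {A} T still reaches {B,D,F,G,H,Z} ∋ H.
size 2: {A,B}, {A,D}, {A,F} …(+12); under {A,B} T still reaches {D,F,G,H,Z} ∋ H.
T↔H cannot be blocked by any observed set — no back-door set.
No mediator lies on a directed T→…→H path.
Neither criterion identifies P(H|do(T)) in this graph.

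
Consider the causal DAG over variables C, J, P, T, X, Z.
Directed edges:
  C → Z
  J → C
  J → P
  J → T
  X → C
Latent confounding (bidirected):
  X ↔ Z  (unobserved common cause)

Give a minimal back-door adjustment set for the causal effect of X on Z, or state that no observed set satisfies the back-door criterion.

desc(X)\{X}={C,Z}; candidates ⊆ {J,P,T}.
X↔Z: latent back-door arc(s) into X.
size 0: {}; under {} X still reaches {Z} ∋ Z.
size 1: {J}, {P}, {T}; under {J} X still reaches {Z} ∋ Z.
size 2: {J,P}, {J,T}, {P,T}; under {J,P} X still reaches {Z} ∋ Z.
X↔Z cannot be blocked by any observed set — no back-door set.

X→Z: no observed back-door set.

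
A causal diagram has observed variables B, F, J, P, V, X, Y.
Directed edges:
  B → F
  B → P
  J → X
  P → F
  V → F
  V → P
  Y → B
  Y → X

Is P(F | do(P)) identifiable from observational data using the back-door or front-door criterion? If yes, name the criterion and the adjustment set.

P(F|do(P)): backdoor, adjust for {B, V}.

desc(P)\{P}={F}; candidates ⊆ {B,J,V,X,Y}.
size 0: {}; under {} P still reaches {B,F,V,X,Y} ∋ F.
size 1: {B}, {J}, {V} …(+2); under {B} P still reaches {F,V} ∋ F.
{B,V}: P⊥F given {B,V} in G with P→· removed — back-door holds.
P(F|do(P)) = Σ_{B,V} P(F|P,B,V)·P(B,V).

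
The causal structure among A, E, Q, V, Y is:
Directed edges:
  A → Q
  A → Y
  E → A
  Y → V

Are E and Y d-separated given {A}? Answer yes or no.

Yes — E ⊥ Y | {A}.

Bayes-Ball from E | {A} reaches ∅.
Y ∉ reach(E|{A}) ⇒ E ⊥ Y | {A}.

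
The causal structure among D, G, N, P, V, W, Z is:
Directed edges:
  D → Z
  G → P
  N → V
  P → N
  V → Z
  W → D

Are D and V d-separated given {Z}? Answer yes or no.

No — D and V are d-connected given {Z}.

Bayes-Ball from D | {Z} reaches {G,N,P,V,W}.
V ∈ reach(D|{Z}) ⇒ D ⊥̸ V | {Z}.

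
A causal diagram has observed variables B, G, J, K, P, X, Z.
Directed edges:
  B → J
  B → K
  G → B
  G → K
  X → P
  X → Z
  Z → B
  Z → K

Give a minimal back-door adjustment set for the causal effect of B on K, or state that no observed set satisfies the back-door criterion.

B→K: minimal back-door set {G, Z}.

desc(B)\{B}={J,K}; candidates ⊆ {G,P,X,Z}.
size 0: {}; under {} B still reaches {G,K,P,X,Z} ∋ K.
size 1: {G}, {P}, {X} …(+1); under {G} B still reaches {K,P,X,Z} ∋ K.
{G,Z}: B⊥K given {G,Z} in G with B→· removed — back-door holds.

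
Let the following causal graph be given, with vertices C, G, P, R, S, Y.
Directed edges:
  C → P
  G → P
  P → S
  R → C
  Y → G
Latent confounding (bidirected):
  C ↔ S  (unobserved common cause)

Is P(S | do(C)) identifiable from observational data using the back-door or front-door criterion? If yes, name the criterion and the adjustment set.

P(S|do(C)): frontdoor, adjust for {P}.

desc(C)\{C}={P,S}; candidates ⊆ {G,R,Y}.
C↔S: latent back-door arc(s) into C.
size 0: {}; under {} C still reaches {R,S} ∋ S.
size 1: {G}, {R}, {Y}; under {G} C still reaches {R,S} ∋ S.
size 2: {G,R}, {G,Y}, {R,Y}; under {G,R} C still reaches {S} ∋ S.
C↔S cannot be blocked by any observed set — no back-door set.
{P}: (i) intercepts every directed C→S path; (ii) no back-door C→{P}; (iii) {C} blocks every back-door {P}→S. Front-door holds.
P(S|do(C)) = Σ_{P} P(P|C) Σ_{C'} P(S|P,C')P(C').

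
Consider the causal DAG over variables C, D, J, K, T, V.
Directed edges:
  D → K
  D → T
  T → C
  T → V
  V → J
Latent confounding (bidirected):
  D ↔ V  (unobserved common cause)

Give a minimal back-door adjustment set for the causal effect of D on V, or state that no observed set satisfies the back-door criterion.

desc(D)\{D}={C,J,K,T,V}; candidates ⊆ {—}.
D↔V: latent back-door arc(s) into D.
size 0: {}; under {} D still reaches {J,V} ∋ V.
D↔V cannot be blocked by any observed set — no back-door set.

D→V: no observed back-door set.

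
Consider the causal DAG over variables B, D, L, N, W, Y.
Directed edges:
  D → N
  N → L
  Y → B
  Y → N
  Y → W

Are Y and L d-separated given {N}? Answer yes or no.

Bayes-Ball from Y | {N} reaches {B,D,W}.
L ∉ reach(Y|{N}) ⇒ Y ⊥ L | {N}.

Yes — Y ⊥ L | {N}.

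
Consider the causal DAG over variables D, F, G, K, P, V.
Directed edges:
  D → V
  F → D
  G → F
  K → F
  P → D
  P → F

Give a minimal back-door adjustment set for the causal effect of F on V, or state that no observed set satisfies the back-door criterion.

F→V: minimal back-door set {P}.

desc(F)\{F}={D,V}; candidates ⊆ {G,K,P}.
size 0: {}; under {} F still reaches {D,G,K,P,V} ∋ V.
{P}: F⊥V given {P} in G with F→· removed — back-door holds.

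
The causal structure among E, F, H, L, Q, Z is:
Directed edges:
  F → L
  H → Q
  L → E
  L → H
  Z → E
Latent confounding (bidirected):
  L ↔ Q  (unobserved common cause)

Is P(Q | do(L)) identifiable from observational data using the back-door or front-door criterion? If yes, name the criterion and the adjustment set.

desc(L)\{L}={E,H,Q}; candidates ⊆ {F,Z}.
L↔Q: latent back-door arc(s) into L.
size 0: {}; under {} L still reaches {F,Q} ∋ Q.
size 1: {F}, {Z}; under {F} L still reaches {Q} ∋ Q.
size 2: {F,Z}; under {F,Z} L still reaches {Q} ∋ Q.
L↔Q cannot be blocked by any observed set — no back-door set.
{H}: (i) intercepts every directed L→Q path; (ii) no back-door L→{H}; (iii) {L} blocks every back-door {H}→Q. Front-door holds.
P(Q|do(L)) = Σ_{H} P(H|L) Σ_{L'} P(Q|H,L')P(L').

P(Q|do(L)): frontdoor, adjust for {H}.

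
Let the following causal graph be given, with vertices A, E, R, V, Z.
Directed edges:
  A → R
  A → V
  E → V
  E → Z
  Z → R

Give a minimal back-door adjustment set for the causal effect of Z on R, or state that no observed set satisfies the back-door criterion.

desc(Z)\{Z}={R}; candidates ⊆ {A,E,V}.
∅: Z⊥R given ∅ in G with Z→· removed — back-door holds.

Z→R: minimal back-door set ∅.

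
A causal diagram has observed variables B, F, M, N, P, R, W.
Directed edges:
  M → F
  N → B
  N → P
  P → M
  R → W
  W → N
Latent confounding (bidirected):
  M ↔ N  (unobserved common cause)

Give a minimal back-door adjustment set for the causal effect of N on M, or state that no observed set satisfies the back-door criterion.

desc(N)\{N}={B,F,M,P}; candidates ⊆ {R,W}.
N↔M: latent back-door arc(s) into N.
size 0: {}; under {} N still reaches {F,M,R,W} ∋ M.
size 1: {R}, {W}; under {R} N still reaches {F,M,W} ∋ M.
size 2: {R,W}; under {R,W} N still reaches {F,M} ∋ M.
N↔M cannot be blocked by any observed set — no back-door set.

N→M: no observed back-door set.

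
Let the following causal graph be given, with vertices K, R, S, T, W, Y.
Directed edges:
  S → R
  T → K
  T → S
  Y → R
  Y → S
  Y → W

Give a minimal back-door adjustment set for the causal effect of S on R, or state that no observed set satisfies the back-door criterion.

S→R: minimal back-door set {Y}.

desc(S)\{S}={R}; candidates ⊆ {K,T,W,Y}.
size 0: {}; under {} S still reaches {K,R,T,W,Y} ∋ R.
{Y}: S⊥R given {Y} in G with S→· removed — back-door holds.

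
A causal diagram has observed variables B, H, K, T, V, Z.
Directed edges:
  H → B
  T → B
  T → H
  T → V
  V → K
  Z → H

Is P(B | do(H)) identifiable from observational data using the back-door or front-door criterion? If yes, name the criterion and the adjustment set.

P(B|do(H)): backdoor, adjust for {T}.

desc(H)\{H}={B}; candidates ⊆ {K,T,V,Z}.
size 0: {}; under {} H still reaches {B,K,T,V,Z} ∋ B.
{T}: H⊥B given {T} in G with H→· removed — back-door holds.
P(B|do(H)) = Σ_{T} P(B|H,T)·P(T).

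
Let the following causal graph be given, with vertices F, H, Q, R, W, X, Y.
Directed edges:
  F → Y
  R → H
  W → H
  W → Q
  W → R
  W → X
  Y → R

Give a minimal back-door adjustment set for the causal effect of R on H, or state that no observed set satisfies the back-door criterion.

R→H: minimal back-door set {W}.

desc(R)\{R}={H}; candidates ⊆ {F,Q,W,X,Y}.
size 0: {}; under {} R still reaches {F,H,Q,W,X,Y} ∋ H.
{W}: R⊥H given {W} in G with R→· removed — back-door holds.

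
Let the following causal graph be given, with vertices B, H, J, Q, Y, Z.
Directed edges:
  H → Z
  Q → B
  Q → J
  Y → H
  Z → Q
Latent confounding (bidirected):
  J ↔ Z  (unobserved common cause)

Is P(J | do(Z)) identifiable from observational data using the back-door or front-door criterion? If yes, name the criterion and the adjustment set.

desc(Z)\{Z}={B,J,Q}; candidates ⊆ {H,Y}.
Z↔J: latent back-door arc(s) into Z.
size 0: {}; under {} Z still reaches {H,J,Y} ∋ J.
size 1: {H}, {Y}; under {H} Z still reaches {J} ∋ J.
size 2: {H,Y}; under {H,Y} Z still reaches {J} ∋ J.
Z↔J cannot be blocked by any observed set — no back-door set.
{Q}: (i) intercepts every directed Z→J path; (ii) no back-door Z→{Q}; (iii) {Z} blocks every back-door {Q}→J. Front-door holds.
P(J|do(Z)) = Σ_{Q} P(Q|Z) Σ_{Z'} P(J|Q,Z')P(Z').

P(J|do(Z)): frontdoor, adjust for {Q}.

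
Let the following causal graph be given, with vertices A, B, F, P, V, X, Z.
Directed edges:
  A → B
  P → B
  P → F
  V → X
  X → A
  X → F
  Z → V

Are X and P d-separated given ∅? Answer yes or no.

Bayes-Ball from X | ∅ reaches {A,B,F,V,Z}.
P ∉ reach(X|∅) ⇒ X ⊥ P | ∅.

Yes — X ⊥ P | ∅.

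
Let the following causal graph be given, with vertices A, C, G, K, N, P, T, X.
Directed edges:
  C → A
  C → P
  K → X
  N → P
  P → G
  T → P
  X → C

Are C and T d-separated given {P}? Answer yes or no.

No — C and T are d-connected given {P}.

Bayes-Ball from C | {P} reaches {A,K,N,T,X}.
T ∈ reach(C|{P}) ⇒ C ⊥̸ T | {P}.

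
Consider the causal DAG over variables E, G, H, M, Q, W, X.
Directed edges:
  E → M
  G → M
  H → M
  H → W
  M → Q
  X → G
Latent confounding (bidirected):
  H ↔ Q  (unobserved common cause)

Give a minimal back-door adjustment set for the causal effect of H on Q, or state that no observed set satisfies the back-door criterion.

desc(H)\{H}={M,Q,W}; candidates ⊆ {E,G,X}.
H↔Q: latent back-door arc(s) into H.
size 0: {}; under {} H still reaches {Q} ∋ Q.
size 1: {E}, {G}, {X}; under {E} H still reaches {Q} ∋ Q.
size 2: {E,G}, {E,X}, {G,X}; under {E,G} H still reaches {Q} ∋ Q.
H↔Q cannot be blocked by any observed set — no back-door set.

H→Q: no observed back-door set.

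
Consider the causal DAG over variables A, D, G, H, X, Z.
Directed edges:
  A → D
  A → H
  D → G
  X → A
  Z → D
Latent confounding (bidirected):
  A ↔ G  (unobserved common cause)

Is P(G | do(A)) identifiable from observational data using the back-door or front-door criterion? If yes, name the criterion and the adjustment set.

P(G|do(A)): frontdoor, adjust for {D}.

desc(A)\{A}={D,G,H}; candidates ⊆ {X,Z}.
A↔G: latent back-door arc(s) into A.
size 0: {}; under {} A still reaches {G,X} ∋ G.
size 1: {X}, {Z}; under {X} A still reaches {G} ∋ G.
size 2: {X,Z}; under {X,Z} A still reaches {G} ∋ G.
A↔G cannot be blocked by any observed set — no back-door set.
{D}: (i) intercepts every directed A→G path; (ii) no back-door A→{D}; (iii) {A} blocks every back-door {D}→G. Front-door holds.
P(G|do(A)) = Σ_{D} P(D|A) Σ_{A'} P(G|D,A')P(A').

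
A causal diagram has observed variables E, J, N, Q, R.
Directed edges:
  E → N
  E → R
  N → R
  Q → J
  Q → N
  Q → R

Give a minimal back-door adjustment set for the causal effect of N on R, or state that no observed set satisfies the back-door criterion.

N→R: minimal back-door set {E, Q}.

desc(N)\{N}={R}; candidates ⊆ {E,J,Q}.
size 0: {}; under {} N still reaches {E,J,Q,R} ∋ R.
size 1: {E}, {J}, {Q}; under {E} N still reaches {J,Q,R} ∋ R.
{E,Q}: N⊥R given {E,Q} in G with N→· removed — back-door holds.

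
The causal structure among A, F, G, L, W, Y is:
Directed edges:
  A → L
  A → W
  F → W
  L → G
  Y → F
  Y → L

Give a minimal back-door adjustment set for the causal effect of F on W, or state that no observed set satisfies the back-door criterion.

F→W: minimal back-door set ∅.

desc(F)\{F}={W}; candidates ⊆ {A,G,L,Y}.
∅: F⊥W given ∅ in G with F→· removed — back-door holds.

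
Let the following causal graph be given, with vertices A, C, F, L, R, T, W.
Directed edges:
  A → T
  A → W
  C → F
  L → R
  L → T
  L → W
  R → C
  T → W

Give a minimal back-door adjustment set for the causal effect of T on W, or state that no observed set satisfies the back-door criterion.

T→W: minimal back-door set {A, L}.

desc(T)\{T}={W}; candidates ⊆ {A,C,F,L,R}.
size 0: {}; under {} T still reaches {A,C,F,L,R,W} ∋ W.
size 1: {A}, {C}, {F} …(+2); under {A} T still reaches {C,F,L,R,W} ∋ W.
{A,L}: T⊥W given {A,L} in G with T→· removed — back-door holds.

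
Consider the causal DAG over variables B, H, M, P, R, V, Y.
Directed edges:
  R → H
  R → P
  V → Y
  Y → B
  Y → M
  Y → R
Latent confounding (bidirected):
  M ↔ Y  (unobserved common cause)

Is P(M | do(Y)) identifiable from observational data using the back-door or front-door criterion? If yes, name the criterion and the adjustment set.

desc(Y)\{Y}={B,H,M,P,R}; candidates ⊆ {V}.
Y↔M: latent back-door arc(s) into Y.
size 0: {}; under {} Y still reaches {M,V} ∋ M.
size 1: {V}; under {V} Y still reaches {M} ∋ M.
Y↔M cannot be blocked by any observed set — no back-door set.
No mediator lies on a directed Y→…→M path.
Neither criterion identifies P(M|do(Y)) in this graph.

P(M|do(Y)): not identifiable (no BD/FD set).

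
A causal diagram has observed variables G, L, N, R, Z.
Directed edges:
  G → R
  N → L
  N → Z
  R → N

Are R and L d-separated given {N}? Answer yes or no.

Yes — R ⊥ L | {N}.

Bayes-Ball from R | {N} reaches {G}.
L ∉ reach(R|{N}) ⇒ R ⊥ L | {N}.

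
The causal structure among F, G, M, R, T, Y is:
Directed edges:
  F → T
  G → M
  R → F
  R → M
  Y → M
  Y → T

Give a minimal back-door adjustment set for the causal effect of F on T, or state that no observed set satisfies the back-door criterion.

F→T: minimal back-door set ∅.

desc(F)\{F}={T}; candidates ⊆ {G,M,R,Y}.
∅: F⊥T given ∅ in G with F→· removed — back-door holds.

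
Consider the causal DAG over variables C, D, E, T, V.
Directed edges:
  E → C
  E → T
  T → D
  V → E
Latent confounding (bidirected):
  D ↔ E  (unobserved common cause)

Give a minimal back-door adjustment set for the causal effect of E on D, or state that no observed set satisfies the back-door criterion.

desc(E)\{E}={C,D,T}; candidates ⊆ {V}.
E↔D: latent back-door arc(s) into E.
size 0: {}; under {} E still reaches {D,V} ∋ D.
size 1: {V}; under {V} E still reaches {D} ∋ D.
E↔D cannot be blocked by any observed set — no back-door set.

E→D: no observed back-door set.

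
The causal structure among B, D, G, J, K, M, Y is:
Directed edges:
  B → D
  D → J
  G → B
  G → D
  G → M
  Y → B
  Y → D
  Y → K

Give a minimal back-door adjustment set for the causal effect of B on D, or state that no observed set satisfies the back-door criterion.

desc(B)\{B}={D,J}; candidates ⊆ {G,K,M,Y}.
size 0: {}; under {} B still reaches {D,G,J,K,M,Y} ∋ D.
size 1: {G}, {K}, {M} …(+1); under {G} B still reaches {D,J,K,Y} ∋ D.
{G,Y}: B⊥D given {G,Y} in G with B→· removed — back-door holds.

B→D: minimal back-door set {G, Y}.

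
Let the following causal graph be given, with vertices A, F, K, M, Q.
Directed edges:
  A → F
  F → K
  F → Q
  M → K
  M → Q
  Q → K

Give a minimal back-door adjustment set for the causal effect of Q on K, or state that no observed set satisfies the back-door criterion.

Q→K: minimal back-door set {F, M}.

desc(Q)\{Q}={K}; candidates ⊆ {A,F,M}.
size 0: {}; under {} Q still reaches {A,F,K,M} ∋ K.
size 1: {A}, {F}, {M}; under {A} Q still reaches {F,K,M} ∋ K.
{F,M}: Q⊥K given {F,M} in G with Q→· removed — back-door holds.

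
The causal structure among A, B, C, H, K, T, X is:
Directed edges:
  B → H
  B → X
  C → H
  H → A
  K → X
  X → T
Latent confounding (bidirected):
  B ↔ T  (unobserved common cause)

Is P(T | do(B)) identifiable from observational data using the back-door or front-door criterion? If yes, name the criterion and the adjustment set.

desc(B)\{B}={A,H,T,X}; candidates ⊆ {C,K}.
B↔T: latent back-door arc(s) into B.
size 0: {}; under {} B still reaches {T} ∋ T.
size 1: {C}, {K}; under {C} B still reaches {T} ∋ T.
size 2: {C,K}; under {C,K} B still reaches {T} ∋ T.
B↔T cannot be blocked by any observed set — no back-door set.
{X}: (i) intercepts every directed B→T path; (ii) no back-door B→{X}; (iii) {B} blocks every back-door {X}→T. Front-door holds.
P(T|do(B)) = Σ_{X} P(X|B) Σ_{B'} P(T|X,B')P(B').

P(T|do(B)): frontdoor, adjust for {X}.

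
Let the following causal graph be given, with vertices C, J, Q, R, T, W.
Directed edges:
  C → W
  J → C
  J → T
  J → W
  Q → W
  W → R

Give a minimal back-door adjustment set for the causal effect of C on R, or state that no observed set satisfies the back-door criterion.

desc(C)\{C}={R,W}; candidates ⊆ {J,Q,T}.
size 0: {}; under {} C still reaches {J,R,T,W} ∋ R.
{J}: C⊥R given {J} in G with C→· removed — back-door holds.

C→R: minimal back-door set {J}.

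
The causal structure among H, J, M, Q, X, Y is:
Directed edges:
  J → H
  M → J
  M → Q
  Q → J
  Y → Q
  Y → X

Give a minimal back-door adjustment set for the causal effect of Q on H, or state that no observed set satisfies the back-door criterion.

Q→H: minimal back-door set {M}.

desc(Q)\{Q}={H,J}; candidates ⊆ {M,X,Y}.
size 0: {}; under {} Q still reaches {H,J,M,X,Y} ∋ H.
{M}: Q⊥H given {M} in G with Q→· removed — back-door holds.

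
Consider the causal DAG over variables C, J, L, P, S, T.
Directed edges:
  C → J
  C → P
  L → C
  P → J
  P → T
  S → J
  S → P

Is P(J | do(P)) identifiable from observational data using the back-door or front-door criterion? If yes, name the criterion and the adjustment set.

P(J|do(P)): backdoor, adjust for {C, S}.

desc(P)\{P}={J,T}; candidates ⊆ {C,L,S}.
size 0: {}; under {} P still reaches {C,J,L,S} ∋ J.
size 1: {C}, {L}, {S}; under {C} P still reaches {J,S} ∋ J.
{C,S}: P⊥J given {C,S} in G with P→· removed — back-door holds.
P(J|do(P)) = Σ_{C,S} P(J|P,C,S)·P(C,S).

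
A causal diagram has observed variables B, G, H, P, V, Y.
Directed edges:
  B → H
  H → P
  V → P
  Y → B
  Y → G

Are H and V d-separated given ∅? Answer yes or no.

Yes — H ⊥ V | ∅.

Bayes-Ball from H | ∅ reaches {B,G,P,Y}.
V ∉ reach(H|∅) ⇒ H ⊥ V | ∅.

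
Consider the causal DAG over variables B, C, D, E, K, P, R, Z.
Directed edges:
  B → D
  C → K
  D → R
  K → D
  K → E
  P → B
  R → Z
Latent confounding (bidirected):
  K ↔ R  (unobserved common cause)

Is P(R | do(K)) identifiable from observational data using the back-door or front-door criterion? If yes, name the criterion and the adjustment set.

P(R|do(K)): frontdoor, adjust for {D}.

desc(K)\{K}={D,E,R,Z}; candidates ⊆ {B,C,P}.
K↔R: latent back-door arc(s) into K.
size 0: {}; under {} K still reaches {C,R,Z} ∋ R.
size 1: {B}, {C}, {P}; under {B} K still reaches {C,R,Z} ∋ R.
size 2: {B,C}, {B,P}, {C,P}; under {B,C} K still reaches {R,Z} ∋ R.
K↔R cannot be blocked by any observed set — no back-door set.
{D}: (i) intercepts every directed K→R path; (ii) no back-door K→{D}; (iii) {K} blocks every back-door {D}→R. Front-door holds.
P(R|do(K)) = Σ_{D} P(D|K) Σ_{K'} P(R|D,K')P(K').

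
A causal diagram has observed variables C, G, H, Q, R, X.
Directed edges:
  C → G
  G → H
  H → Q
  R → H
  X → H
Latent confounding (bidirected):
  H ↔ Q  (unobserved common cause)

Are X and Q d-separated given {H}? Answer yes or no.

Bayes-Ball from X | {H} reaches {C,G,Q,R}.
Q ∈ reach(X|{H}) ⇒ X ⊥̸ Q | {H}.

No — X and Q are d-connected given {H}.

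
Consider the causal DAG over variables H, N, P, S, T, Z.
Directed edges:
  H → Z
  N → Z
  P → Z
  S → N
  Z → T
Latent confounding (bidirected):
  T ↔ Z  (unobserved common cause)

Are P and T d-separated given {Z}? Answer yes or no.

No — P and T are d-connected given {Z}.

Bayes-Ball from P | {Z} reaches {H,N,S,T}.
T ∈ reach(P|{Z}) ⇒ P ⊥̸ T | {Z}.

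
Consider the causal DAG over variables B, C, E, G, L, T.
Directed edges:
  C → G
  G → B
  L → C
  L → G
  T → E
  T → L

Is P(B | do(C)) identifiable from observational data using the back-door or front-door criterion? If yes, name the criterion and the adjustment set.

P(B|do(C)): backdoor, adjust for {L}.

desc(C)\{C}={B,G}; candidates ⊆ {E,L,T}.
size 0: {}; under {} C still reaches {B,E,G,L,T} ∋ B.
{L}: C⊥B given {L} in G with C→· removed — back-door holds.
P(B|do(C)) = Σ_{L} P(B|C,L)·P(L).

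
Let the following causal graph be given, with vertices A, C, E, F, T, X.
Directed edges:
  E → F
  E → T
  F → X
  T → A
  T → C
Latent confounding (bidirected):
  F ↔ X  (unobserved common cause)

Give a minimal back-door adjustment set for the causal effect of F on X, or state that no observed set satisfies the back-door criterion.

F→X: no observed back-door set.

desc(F)\{F}={X}; candidates ⊆ {A,C,E,T}.
F↔X: latent back-door arc(s) into F.
size 0: {}; under {} F still reaches {A,C,E,T,X} ∋ X.
size 1: {A}, {C}, {E} …(+1); under {A} F still reaches {C,E,T,X} ∋ X.
size 2: {A,C}, {A,E}, {A,T} …(+3); under {A,C} F still reaches {E,T,X} ∋ X.
F↔X cannot be blocked by any observed set — no back-door set.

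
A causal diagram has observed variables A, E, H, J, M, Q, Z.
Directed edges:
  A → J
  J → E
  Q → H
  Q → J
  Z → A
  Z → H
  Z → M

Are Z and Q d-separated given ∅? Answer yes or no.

Bayes-Ball from Z | ∅ reaches {A,E,H,J,M}.
Q ∉ reach(Z|∅) ⇒ Z ⊥ Q | ∅.

Yes — Z ⊥ Q | ∅.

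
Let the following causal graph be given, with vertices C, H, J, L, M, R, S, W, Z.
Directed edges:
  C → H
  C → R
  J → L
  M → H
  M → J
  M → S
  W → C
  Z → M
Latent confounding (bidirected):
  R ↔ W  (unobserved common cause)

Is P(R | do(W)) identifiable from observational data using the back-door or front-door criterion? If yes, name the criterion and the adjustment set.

desc(W)\{W}={C,H,R}; candidates ⊆ {J,L,M,S,Z}.
W↔R: latent back-door arc(s) into W.
size 0: {}; under {} W still reaches {R} ∋ R.
size 1: {J}, {L}, {M} …(+2); under {J} W still reaches {R} ∋ R.
size 2: {J,L}, {J,M}, {J,S} …(+7); under {J,L} W still reaches {R} ∋ R.
W↔R cannot be blocked by any observed set — no back-door set.
{C}: (i) intercepts every directed W→R path; (ii) no back-door W→{C}; (iii) {W} blocks every back-door {C}→R. Front-door holds.
P(R|do(W)) = Σ_{C} P(C|W) Σ_{W'} P(R|C,W')P(W').

P(R|do(W)): frontdoor, adjust for {C}.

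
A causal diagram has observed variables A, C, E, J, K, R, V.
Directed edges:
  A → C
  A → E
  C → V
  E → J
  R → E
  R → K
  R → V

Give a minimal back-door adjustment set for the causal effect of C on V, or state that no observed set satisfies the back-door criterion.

C→V: minimal back-door set ∅.

desc(C)\{C}={V}; candidates ⊆ {A,E,J,K,R}.
∅: C⊥V given ∅ in G with C→· removed — back-door holds.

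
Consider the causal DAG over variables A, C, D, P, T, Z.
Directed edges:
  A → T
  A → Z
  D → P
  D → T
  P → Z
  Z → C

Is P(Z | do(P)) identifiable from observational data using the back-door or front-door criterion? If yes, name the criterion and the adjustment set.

P(Z|do(P)): backdoor, adjust for ∅.

desc(P)\{P}={C,Z}; candidates ⊆ {A,D,T}.
∅: P⊥Z given ∅ in G with P→· removed — back-door holds.
P(Z|do(P)) = P(Z|P) — no adjustment needed.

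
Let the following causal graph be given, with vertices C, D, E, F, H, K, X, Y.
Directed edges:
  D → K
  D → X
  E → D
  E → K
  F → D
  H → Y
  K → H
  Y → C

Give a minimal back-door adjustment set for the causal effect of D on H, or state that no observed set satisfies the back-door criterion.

D→H: minimal back-door set {E}.

desc(D)\{D}={C,H,K,X,Y}; candidates ⊆ {E,F}.
size 0: {}; under {} D still reaches {C,E,F,H,K,Y} ∋ H.
{E}: D⊥H given {E} in G with D→· removed — back-door holds.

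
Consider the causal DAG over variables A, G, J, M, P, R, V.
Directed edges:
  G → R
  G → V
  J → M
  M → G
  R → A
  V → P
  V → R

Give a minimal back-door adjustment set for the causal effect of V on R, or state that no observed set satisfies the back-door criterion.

V→R: minimal back-door set {G}.

desc(V)\{V}={A,P,R}; candidates ⊆ {G,J,M}.
size 0: {}; under {} V still reaches {A,G,J,M,R} ∋ R.
{G}: V⊥R given {G} in G with V→· removed — back-door holds.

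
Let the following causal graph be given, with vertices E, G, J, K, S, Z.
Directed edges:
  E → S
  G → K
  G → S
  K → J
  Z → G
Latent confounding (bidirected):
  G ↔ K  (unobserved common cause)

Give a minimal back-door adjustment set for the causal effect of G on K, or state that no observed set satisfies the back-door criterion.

desc(G)\{G}={J,K,S}; candidates ⊆ {E,Z}.
G↔K: latent back-door arc(s) into G.
size 0: {}; under {} G still reaches {J,K,Z} ∋ K.
size 1: {E}, {Z}; under {E} G still reaches {J,K,Z} ∋ K.
size 2: {E,Z}; under {E,Z} G still reaches {J,K} ∋ K.
G↔K cannot be blocked by any observed set — no back-door set.

G→K: no observed back-door set.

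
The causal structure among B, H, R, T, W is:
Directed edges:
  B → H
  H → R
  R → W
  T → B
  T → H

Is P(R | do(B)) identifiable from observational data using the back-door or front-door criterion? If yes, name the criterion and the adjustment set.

P(R|do(B)): backdoor, adjust for {T}.

desc(B)\{B}={H,R,W}; candidates ⊆ {T}.
size 0: {}; under {} B still reaches {H,R,T,W} ∋ R.
{T}: B⊥R given {T} in G with B→· removed — back-door holds.
P(R|do(B)) = Σ_{T} P(R|B,T)·P(T).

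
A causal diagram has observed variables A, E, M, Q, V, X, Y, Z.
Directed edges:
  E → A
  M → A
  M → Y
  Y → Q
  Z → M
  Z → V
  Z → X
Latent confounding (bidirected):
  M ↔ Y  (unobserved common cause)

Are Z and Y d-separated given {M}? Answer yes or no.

Bayes-Ball from Z | {M} reaches {Q,V,X,Y}.
Y ∈ reach(Z|{M}) ⇒ Z ⊥̸ Y | {M}.

No — Z and Y are d-connected given {M}.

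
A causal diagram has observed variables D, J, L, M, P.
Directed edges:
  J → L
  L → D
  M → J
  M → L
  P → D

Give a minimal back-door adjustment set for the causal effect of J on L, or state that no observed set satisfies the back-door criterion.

J→L: minimal back-door set {M}.

desc(J)\{J}={D,L}; candidates ⊆ {M,P}.
size 0: {}; under {} J still reaches {D,L,M} ∋ L.
{M}: J⊥L given {M} in G with J→· removed — back-door holds.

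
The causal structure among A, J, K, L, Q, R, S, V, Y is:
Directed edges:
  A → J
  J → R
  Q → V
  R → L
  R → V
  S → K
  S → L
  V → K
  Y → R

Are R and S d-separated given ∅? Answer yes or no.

Yes — R ⊥ S | ∅.

Bayes-Ball from R | ∅ reaches {A,J,K,L,V,Y}.
S ∉ reach(R|∅) ⇒ R ⊥ S | ∅.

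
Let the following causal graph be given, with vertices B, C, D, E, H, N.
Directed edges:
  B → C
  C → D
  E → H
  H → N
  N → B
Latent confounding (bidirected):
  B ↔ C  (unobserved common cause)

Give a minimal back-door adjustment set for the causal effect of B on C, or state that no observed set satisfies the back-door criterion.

desc(B)\{B}={C,D}; candidates ⊆ {E,H,N}.
B↔C: latent back-door arc(s) into B.
size 0: {}; under {} B still reaches {C,D,E,H,N} ∋ C.
size 1: {E}, {H}, {N}; under {E} B still reaches {C,D,H,N} ∋ C.
size 2: {E,H}, {E,N}, {H,N}; under {E,H} B still reaches {C,D,N} ∋ C.
B↔C cannot be blocked by any observed set — no back-door set.

B→C: no observed back-door set.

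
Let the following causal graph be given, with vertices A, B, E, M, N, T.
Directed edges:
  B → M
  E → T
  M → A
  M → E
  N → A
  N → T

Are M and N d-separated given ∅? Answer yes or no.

Bayes-Ball from M | ∅ reaches {A,B,E,T}.
N ∉ reach(M|∅) ⇒ M ⊥ N | ∅.

Yes — M ⊥ N | ∅.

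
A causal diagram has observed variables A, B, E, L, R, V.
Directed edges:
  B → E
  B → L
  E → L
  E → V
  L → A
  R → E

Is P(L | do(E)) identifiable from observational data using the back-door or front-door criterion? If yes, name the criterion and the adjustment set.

P(L|do(E)): backdoor, adjust for {B}.

desc(E)\{E}={A,L,V}; candidates ⊆ {B,R}.
size 0: {}; under {} E still reaches {A,B,L,R} ∋ L.
{B}: E⊥L given {B} in G with E→· removed — back-door holds.
P(L|do(E)) = Σ_{B} P(L|E,B)·P(B).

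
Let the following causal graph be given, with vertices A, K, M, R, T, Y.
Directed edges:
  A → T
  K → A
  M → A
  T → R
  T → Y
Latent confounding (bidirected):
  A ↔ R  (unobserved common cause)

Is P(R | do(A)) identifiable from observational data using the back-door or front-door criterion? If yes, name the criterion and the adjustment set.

desc(A)\{A}={R,T,Y}; candidates ⊆ {K,M}.
A↔R: latent back-door arc(s) into A.
size 0: {}; under {} A still reaches {K,M,R} ∋ R.
size 1: {K}, {M}; under {K} A still reaches {M,R} ∋ R.
size 2: {K,M}; under {K,M} A still reaches {R} ∋ R.
A↔R cannot be blocked by any observed set — no back-door set.
{T}: (i) intercepts every directed A→R path; (ii) no back-door A→{T}; (iii) {A} blocks every back-door {T}→R. Front-door holds.
P(R|do(A)) = Σ_{T} P(T|A) Σ_{A'} P(R|T,A')P(A').

P(R|do(A)): frontdoor, adjust for {T}.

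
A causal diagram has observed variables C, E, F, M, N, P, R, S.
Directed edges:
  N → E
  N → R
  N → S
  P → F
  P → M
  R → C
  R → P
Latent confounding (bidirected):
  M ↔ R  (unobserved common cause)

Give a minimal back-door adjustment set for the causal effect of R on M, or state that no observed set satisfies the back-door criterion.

R→M: no observed back-door set.

desc(R)\{R}={C,F,M,P}; candidates ⊆ {E,N,S}.
R↔M: latent back-door arc(s) into R.
size 0: {}; under {} R still reaches {E,M,N,S} ∋ M.
size 1: {E}, {N}, {S}; under {E} R still reaches {M,N,S} ∋ M.
size 2: {E,N}, {E,S}, {N,S}; under {E,N} R still reaches {M} ∋ M.
R↔M cannot be blocked by any observed set — no back-door set.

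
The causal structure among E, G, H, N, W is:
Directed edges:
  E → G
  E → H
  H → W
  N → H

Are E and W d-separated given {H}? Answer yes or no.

Bayes-Ball from E | {H} reaches {G,N}.
W ∉ reach(E|{H}) ⇒ E ⊥ W | {H}.

Yes — E ⊥ W | {H}.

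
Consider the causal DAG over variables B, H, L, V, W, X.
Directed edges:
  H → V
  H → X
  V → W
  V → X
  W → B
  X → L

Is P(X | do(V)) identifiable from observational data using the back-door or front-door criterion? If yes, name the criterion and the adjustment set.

desc(V)\{V}={B,L,W,X}; candidates ⊆ {H}.
size 0: {}; under {} V still reaches {H,L,X} ∋ X.
{H}: V⊥X given {H} in G with V→· removed — back-door holds.
P(X|do(V)) = Σ_{H} P(X|V,H)·P(H).

P(X|do(V)): backdoor, adjust for {H}.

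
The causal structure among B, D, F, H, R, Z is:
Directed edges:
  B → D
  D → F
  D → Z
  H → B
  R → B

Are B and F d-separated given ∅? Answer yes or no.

Bayes-Ball from B | ∅ reaches {D,F,H,R,Z}.
F ∈ reach(B|∅) ⇒ B ⊥̸ F | ∅.

No — B and F are d-connected given ∅.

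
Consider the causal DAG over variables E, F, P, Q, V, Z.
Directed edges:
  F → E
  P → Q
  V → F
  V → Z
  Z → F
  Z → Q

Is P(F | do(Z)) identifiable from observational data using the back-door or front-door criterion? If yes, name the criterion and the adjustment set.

desc(Z)\{Z}={E,F,Q}; candidates ⊆ {P,V}.
size 0: {}; under {} Z still reaches {E,F,V} ∋ F.
{V}: Z⊥F given {V} in G with Z→· removed — back-door holds.
P(F|do(Z)) = Σ_{V} P(F|Z,V)·P(V).

P(F|do(Z)): backdoor, adjust for {V}.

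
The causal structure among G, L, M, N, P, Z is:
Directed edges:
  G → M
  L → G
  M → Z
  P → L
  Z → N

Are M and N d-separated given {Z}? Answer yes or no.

Yes — M ⊥ N | {Z}.

Bayes-Ball from M | {Z} reaches {G,L,P}.
N ∉ reach(M|{Z}) ⇒ M ⊥ N | {Z}.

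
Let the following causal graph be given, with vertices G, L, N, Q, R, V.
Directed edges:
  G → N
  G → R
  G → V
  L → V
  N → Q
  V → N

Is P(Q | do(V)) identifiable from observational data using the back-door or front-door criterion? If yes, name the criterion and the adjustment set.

desc(V)\{V}={N,Q}; candidates ⊆ {G,L,R}.
size 0: {}; under {} V still reaches {G,L,N,Q,R} ∋ Q.
{G}: V⊥Q given {G} in G with V→· removed — back-door holds.
P(Q|do(V)) = Σ_{G} P(Q|V,G)·P(G).

P(Q|do(V)): backdoor, adjust for {G}.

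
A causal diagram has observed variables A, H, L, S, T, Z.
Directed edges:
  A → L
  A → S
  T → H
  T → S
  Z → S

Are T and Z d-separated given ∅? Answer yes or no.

Yes — T ⊥ Z | ∅.

Bayes-Ball from T | ∅ reaches {H,S}.
Z ∉ reach(T|∅) ⇒ T ⊥ Z | ∅.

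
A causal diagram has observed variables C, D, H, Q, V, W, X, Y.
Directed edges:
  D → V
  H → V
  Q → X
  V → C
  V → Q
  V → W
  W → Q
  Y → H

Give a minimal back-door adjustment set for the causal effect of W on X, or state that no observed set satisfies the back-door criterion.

desc(W)\{W}={Q,X}; candidates ⊆ {C,D,H,V,Y}.
size 0: {}; under {} W still reaches {C,D,H,Q,V,X,Y} ∋ X.
{V}: W⊥X given {V} in G with W→· removed — back-door holds.

W→X: minimal back-door set {V}.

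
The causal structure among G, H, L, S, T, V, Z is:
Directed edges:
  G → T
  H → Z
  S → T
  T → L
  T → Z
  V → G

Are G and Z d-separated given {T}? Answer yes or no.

Bayes-Ball from G | {T} reaches {S,V}.
Z ∉ reach(G|{T}) ⇒ G ⊥ Z | {T}.

Yes — G ⊥ Z | {T}.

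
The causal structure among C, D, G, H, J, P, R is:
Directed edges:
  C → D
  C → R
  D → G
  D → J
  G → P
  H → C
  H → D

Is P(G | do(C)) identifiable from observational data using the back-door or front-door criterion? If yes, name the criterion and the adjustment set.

desc(C)\{C}={D,G,J,P,R}; candidates ⊆ {H}.
size 0: {}; under {} C still reaches {D,G,H,J,P} ∋ G.
{H}: C⊥G given {H} in G with C→· removed — back-door holds.
P(G|do(C)) = Σ_{H} P(G|C,H)·P(H).

P(G|do(C)): backdoor, adjust for {H}.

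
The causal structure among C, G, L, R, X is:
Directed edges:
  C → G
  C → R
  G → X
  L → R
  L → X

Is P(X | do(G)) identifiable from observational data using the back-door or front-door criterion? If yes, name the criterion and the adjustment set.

P(X|do(G)): backdoor, adjust for ∅.

desc(G)\{G}={X}; candidates ⊆ {C,L,R}.
∅: G⊥X given ∅ in G with G→· removed — back-door holds.
P(X|do(G)) = P(X|G) — no adjustment needed.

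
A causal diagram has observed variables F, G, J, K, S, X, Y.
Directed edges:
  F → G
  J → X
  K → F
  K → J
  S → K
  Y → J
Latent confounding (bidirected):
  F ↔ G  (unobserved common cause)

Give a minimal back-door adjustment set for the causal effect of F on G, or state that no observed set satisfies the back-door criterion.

desc(F)\{F}={G}; candidates ⊆ {J,K,S,X,Y}.
F↔G: latent back-door arc(s) into F.
size 0: {}; under {} F still reaches {G,J,K,S,X} ∋ G.
size 1: {J}, {K}, {S} …(+2); under {J} F still reaches {G,K,S,Y} ∋ G.
size 2: {J,K}, {J,S}, {J,X} …(+7); under {J,K} F still reaches {G} ∋ G.
F↔G cannot be blocked by any observed set — no back-door set.

F→G: no observed back-door set.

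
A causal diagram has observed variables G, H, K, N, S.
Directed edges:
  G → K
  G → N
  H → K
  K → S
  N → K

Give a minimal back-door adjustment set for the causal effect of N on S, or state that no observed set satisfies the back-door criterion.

N→S: minimal back-door set {G}.

desc(N)\{N}={K,S}; candidates ⊆ {G,H}.
size 0: {}; under {} N still reaches {G,K,S} ∋ S.
{G}: N⊥S given {G} in G with N→· removed — back-door holds.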